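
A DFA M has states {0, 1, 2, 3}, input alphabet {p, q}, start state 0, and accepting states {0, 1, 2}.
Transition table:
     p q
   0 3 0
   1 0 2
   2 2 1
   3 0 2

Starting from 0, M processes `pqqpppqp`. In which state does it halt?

0 --p--> 3
3 --q--> 2
2 --q--> 1
1 --p--> 0
0 --p--> 3
3 --p--> 0
0 --q--> 0
0 --p--> 3

3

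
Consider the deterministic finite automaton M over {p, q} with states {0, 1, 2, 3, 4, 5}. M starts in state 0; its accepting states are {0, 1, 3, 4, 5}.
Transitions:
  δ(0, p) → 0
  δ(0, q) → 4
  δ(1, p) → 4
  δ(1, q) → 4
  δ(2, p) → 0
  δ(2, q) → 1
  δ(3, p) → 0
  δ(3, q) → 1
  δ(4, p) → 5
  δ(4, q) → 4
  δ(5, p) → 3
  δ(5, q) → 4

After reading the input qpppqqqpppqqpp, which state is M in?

0 --q--> 4
4 --p--> 5
5 --p--> 3
3 --p--> 0
0 --q--> 4
4 --q--> 4
4 --q--> 4
4 --p--> 5
5 --p--> 3
3 --p--> 0
0 --q--> 4
4 --q--> 4
4 --p--> 5
5 --p--> 3

3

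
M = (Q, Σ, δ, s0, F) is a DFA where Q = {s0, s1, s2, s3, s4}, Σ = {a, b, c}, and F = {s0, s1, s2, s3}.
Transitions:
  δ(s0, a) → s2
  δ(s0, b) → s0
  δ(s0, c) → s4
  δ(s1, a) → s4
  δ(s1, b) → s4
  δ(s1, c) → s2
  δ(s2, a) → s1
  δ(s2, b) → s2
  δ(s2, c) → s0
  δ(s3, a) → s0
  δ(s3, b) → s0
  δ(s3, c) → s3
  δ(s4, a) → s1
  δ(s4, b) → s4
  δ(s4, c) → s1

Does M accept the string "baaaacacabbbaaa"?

s0 --b--> s0
s0 --a--> s2
s2 --a--> s1
s1 --a--> s4
s4 --a--> s1
s1 --c--> s2
s2 --a--> s1
s1 --c--> s2
s2 --a--> s1
s1 --b--> s4
s4 --b--> s4
s4 --b--> s4
s4 --a--> s1
s1 --a--> s4
s4 --a--> s1
End in state s1, which is an accepting state.

accepted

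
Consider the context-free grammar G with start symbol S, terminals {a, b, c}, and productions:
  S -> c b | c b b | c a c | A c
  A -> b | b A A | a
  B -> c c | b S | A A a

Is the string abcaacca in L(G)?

no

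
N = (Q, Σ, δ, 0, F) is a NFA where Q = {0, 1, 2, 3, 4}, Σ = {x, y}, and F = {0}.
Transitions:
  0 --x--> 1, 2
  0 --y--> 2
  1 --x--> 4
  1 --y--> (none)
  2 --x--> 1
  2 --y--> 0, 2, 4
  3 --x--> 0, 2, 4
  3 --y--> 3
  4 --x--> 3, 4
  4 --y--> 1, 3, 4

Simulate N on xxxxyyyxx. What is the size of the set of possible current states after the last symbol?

Start: {0}
read x: {1, 2}
read x: {1, 4}
read x: {3, 4}
read x: {0, 2, 3, 4}
read y: {0, 1, 2, 3, 4}
read y: {0, 1, 2, 3, 4}
read y: {0, 1, 2, 3, 4}
read x: {0, 1, 2, 3, 4}
read x: {0, 1, 2, 3, 4}
Final reachable set {0, 1, 2, 3, 4} has 5 states.

5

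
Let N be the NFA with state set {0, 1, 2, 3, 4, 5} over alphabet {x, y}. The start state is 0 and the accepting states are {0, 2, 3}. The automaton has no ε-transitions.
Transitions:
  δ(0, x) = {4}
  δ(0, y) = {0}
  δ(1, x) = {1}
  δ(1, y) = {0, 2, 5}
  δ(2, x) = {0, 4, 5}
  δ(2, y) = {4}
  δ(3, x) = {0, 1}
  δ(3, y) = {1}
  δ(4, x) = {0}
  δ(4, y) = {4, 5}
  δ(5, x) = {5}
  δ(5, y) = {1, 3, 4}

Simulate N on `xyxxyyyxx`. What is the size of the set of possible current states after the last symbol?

Start: {0}
read x: {4}
read y: {4, 5}
read x: {0, 5}
read x: {4, 5}
read y: {1, 3, 4, 5}
read y: {0, 1, 2, 3, 4, 5}
read y: {0, 1, 2, 3, 4, 5}
read x: {0, 1, 4, 5}
read x: {0, 1, 4, 5}
Final reachable set {0, 1, 4, 5} has 4 states.

4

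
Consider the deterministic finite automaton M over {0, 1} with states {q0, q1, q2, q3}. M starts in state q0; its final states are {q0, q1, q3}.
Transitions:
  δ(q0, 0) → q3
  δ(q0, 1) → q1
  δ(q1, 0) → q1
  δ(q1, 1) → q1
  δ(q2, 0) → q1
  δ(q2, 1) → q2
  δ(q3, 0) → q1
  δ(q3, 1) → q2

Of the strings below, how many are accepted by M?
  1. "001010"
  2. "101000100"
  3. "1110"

"001010": accepted
"101000100": accepted
"1110": accepted

3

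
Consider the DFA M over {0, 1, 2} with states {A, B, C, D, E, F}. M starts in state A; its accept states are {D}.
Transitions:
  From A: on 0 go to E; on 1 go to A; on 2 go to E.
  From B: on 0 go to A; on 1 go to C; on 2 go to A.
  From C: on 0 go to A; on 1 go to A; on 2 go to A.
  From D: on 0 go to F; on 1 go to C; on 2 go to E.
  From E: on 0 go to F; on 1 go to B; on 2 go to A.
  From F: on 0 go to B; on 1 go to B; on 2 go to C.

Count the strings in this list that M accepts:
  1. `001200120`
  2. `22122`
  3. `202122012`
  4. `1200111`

`001200120`: rejected
`22122`: rejected
`202122012`: rejected
`1200111`: rejected

0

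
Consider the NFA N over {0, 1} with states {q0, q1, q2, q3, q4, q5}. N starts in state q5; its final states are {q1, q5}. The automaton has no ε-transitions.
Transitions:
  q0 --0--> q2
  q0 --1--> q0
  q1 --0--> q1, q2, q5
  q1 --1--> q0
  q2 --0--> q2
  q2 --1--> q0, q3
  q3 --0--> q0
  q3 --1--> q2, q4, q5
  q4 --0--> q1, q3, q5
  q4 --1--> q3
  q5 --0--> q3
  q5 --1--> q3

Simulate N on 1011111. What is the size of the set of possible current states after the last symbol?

Start: {q5}
read 1: {q3}
read 0: {q0}
read 1: {q0}
read 1: {q0}
read 1: {q0}
read 1: {q0}
read 1: {q0}
Final reachable set {q0} has 1 state.

1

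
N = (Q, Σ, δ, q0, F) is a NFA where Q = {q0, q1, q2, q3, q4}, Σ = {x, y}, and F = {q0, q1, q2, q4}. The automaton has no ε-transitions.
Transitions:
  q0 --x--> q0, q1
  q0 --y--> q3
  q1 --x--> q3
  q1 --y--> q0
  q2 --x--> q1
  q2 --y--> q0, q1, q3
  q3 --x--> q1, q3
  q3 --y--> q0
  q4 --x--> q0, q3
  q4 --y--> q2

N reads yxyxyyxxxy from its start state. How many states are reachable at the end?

2

Start: {q0}
read y: {q3}
read x: {q1, q3}
read y: {q0}
read x: {q0, q1}
read y: {q0, q3}
read y: {q0, q3}
read x: {q0, q1, q3}
read x: {q0, q1, q3}
read x: {q0, q1, q3}
read y: {q0, q3}
Final reachable set {q0, q3} has 2 states.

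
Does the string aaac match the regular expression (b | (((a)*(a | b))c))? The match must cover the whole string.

The right alternative (((a)*(a|b))c) matches aaac.

yes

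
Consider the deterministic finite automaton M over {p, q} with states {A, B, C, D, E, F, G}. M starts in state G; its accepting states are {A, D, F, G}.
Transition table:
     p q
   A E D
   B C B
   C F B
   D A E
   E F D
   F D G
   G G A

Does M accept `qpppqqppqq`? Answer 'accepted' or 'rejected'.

G --q--> A
A --p--> E
E --p--> F
F --p--> D
D --q--> E
E --q--> D
D --p--> A
A --p--> E
E --q--> D
D --q--> E
End in state E, which is not an accepting state.

rejected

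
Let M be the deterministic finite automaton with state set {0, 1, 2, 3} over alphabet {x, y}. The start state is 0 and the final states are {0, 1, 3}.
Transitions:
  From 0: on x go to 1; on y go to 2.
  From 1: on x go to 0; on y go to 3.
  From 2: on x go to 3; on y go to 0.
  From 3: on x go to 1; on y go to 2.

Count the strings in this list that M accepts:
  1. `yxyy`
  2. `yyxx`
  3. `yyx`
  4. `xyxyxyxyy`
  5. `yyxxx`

`yxyy`: accepted
`yyxx`: accepted
`yyx`: accepted
`xyxyxyxyy`: rejected
`yyxxx`: accepted

4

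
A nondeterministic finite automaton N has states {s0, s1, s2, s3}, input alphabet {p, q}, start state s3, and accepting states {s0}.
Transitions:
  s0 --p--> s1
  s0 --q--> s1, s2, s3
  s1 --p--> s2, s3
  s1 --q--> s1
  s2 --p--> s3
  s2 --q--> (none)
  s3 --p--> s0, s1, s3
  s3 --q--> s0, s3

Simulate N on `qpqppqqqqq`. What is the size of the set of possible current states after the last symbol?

4

Start: {s3}
read q: {s0, s3}
read p: {s0, s1, s3}
read q: {s0, s1, s2, s3}
read p: {s0, s1, s2, s3}
read p: {s0, s1, s2, s3}
read q: {s0, s1, s2, s3}
read q: {s0, s1, s2, s3}
read q: {s0, s1, s2, s3}
read q: {s0, s1, s2, s3}
read q: {s0, s1, s2, s3}
Final reachable set {s0, s1, s2, s3} has 4 states.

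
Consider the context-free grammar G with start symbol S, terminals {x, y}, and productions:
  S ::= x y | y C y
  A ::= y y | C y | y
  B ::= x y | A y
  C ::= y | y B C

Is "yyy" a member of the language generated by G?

yes

S ⇒ yCy ⇒ yyy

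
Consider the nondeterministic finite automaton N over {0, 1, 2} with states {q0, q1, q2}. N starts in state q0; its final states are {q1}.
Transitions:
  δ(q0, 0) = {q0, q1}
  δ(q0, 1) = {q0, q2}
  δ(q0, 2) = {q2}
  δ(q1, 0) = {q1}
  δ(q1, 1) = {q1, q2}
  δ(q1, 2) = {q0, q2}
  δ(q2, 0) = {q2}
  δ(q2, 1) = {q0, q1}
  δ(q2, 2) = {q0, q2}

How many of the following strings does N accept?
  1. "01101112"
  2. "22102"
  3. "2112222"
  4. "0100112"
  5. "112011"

1

"01101112": rejected
"22102": rejected
"2112222": rejected
"0100112": rejected
"112011": accepted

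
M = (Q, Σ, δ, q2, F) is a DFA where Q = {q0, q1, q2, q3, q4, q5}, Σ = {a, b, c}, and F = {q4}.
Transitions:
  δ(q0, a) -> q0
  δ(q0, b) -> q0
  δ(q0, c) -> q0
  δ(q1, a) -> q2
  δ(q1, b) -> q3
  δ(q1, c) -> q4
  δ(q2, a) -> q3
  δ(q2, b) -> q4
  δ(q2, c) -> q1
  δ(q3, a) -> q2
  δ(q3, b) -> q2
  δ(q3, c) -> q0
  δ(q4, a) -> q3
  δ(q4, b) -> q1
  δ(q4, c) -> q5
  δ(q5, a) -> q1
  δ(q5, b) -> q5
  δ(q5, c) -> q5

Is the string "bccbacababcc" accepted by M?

q2 --b--> q4
q4 --c--> q5
q5 --c--> q5
q5 --b--> q5
q5 --a--> q1
q1 --c--> q4
q4 --a--> q3
q3 --b--> q2
q2 --a--> q3
q3 --b--> q2
q2 --c--> q1
q1 --c--> q4
End in state q4, which is an accepting state.

accepted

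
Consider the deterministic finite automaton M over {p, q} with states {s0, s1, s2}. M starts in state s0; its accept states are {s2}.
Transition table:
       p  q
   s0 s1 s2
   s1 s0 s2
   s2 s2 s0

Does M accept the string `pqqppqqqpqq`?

accepted

s0 --p--> s1
s1 --q--> s2
s2 --q--> s0
s0 --p--> s1
s1 --p--> s0
s0 --q--> s2
s2 --q--> s0
s0 --q--> s2
s2 --p--> s2
s2 --q--> s0
s0 --q--> s2
End in state s2, which is an accepting state.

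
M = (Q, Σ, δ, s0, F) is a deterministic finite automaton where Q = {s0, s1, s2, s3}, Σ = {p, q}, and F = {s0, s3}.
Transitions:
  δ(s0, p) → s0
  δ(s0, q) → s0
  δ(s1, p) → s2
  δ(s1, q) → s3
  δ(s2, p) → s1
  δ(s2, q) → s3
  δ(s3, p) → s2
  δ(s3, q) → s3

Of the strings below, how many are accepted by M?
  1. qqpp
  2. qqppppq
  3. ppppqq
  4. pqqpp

4

qqpp: accepted
qqppppq: accepted
ppppqq: accepted
pqqpp: accepted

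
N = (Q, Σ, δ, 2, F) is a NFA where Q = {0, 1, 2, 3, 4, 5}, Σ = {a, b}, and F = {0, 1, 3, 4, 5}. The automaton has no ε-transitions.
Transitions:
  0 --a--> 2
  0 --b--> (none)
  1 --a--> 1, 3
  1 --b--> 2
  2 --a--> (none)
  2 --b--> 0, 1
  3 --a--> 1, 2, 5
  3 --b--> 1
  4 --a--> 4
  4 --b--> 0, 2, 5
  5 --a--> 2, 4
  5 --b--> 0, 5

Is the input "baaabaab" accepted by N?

Start: {2}
read b: {0, 1}
read a: {1, 2, 3}
read a: {1, 2, 3, 5}
read a: {1, 2, 3, 4, 5}
read b: {0, 1, 2, 5}
read a: {1, 2, 3, 4}
read a: {1, 2, 3, 4, 5}
read b: {0, 1, 2, 5}
Reachable ∩ accepting = {0, 1, 5} — nonempty.

accepted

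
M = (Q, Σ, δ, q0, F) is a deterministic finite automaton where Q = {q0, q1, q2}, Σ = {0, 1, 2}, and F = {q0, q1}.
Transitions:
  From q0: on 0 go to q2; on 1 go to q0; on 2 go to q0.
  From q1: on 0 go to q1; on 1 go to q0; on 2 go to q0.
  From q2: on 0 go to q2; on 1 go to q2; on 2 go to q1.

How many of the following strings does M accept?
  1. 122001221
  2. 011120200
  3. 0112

2

122001221: accepted
011120200: rejected
0112: accepted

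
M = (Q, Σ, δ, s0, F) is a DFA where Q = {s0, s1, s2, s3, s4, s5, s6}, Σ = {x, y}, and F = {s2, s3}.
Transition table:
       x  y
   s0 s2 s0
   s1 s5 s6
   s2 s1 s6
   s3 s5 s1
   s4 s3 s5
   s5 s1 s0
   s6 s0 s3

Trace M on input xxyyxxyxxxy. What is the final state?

s0 --x--> s2
s2 --x--> s1
s1 --y--> s6
s6 --y--> s3
s3 --x--> s5
s5 --x--> s1
s1 --y--> s6
s6 --x--> s0
s0 --x--> s2
s2 --x--> s1
s1 --y--> s6

s6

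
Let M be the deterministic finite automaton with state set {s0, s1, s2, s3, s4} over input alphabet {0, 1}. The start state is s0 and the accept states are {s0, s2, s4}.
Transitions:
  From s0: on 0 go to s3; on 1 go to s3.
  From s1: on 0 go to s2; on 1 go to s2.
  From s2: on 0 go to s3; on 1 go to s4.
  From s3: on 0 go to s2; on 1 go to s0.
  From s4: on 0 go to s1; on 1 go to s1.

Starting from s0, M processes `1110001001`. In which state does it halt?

s4

s0 --1--> s3
s3 --1--> s0
s0 --1--> s3
s3 --0--> s2
s2 --0--> s3
s3 --0--> s2
s2 --1--> s4
s4 --0--> s1
s1 --0--> s2
s2 --1--> s4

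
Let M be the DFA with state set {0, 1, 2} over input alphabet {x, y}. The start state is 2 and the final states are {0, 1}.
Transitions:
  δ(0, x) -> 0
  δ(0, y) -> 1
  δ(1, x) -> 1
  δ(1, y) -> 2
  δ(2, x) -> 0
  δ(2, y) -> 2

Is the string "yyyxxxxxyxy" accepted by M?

rejected

2 --y--> 2
2 --y--> 2
2 --y--> 2
2 --x--> 0
0 --x--> 0
0 --x--> 0
0 --x--> 0
0 --x--> 0
0 --y--> 1
1 --x--> 1
1 --y--> 2
End in state 2, which is not an accepting state.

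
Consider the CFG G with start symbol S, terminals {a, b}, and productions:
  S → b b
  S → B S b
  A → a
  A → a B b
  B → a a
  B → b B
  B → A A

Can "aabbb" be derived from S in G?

S ⇒ BSb ⇒ aaSb ⇒ aabbb

yes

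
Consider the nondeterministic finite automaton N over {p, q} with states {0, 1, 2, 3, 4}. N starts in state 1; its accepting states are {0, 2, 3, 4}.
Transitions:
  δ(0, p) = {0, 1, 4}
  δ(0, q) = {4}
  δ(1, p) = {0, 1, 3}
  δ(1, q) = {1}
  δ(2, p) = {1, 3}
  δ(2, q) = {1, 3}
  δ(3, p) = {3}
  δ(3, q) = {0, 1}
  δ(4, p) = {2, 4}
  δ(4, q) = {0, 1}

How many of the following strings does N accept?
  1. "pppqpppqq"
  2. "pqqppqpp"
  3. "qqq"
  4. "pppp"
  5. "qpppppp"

4

"pppqpppqq": accepted
"pqqppqpp": accepted
"qqq": rejected
"pppp": accepted
"qpppppp": accepted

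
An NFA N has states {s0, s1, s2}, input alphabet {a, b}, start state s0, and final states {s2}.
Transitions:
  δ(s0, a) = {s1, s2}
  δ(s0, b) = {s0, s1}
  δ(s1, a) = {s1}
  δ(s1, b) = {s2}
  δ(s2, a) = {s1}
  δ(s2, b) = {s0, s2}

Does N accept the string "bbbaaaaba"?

rejected

Start: {s0}
read b: {s0, s1}
read b: {s0, s1, s2}
read b: {s0, s1, s2}
read a: {s1, s2}
read a: {s1}
read a: {s1}
read a: {s1}
read b: {s2}
read a: {s1}
Reachable ∩ accepting = {} — empty.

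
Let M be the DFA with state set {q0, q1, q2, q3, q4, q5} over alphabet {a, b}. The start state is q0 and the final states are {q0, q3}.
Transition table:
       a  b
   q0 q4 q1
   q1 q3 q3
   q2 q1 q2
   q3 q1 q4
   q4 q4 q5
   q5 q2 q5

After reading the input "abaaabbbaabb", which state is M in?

q4

q0 --a--> q4
q4 --b--> q5
q5 --a--> q2
q2 --a--> q1
q1 --a--> q3
q3 --b--> q4
q4 --b--> q5
q5 --b--> q5
q5 --a--> q2
q2 --a--> q1
q1 --b--> q3
q3 --b--> q4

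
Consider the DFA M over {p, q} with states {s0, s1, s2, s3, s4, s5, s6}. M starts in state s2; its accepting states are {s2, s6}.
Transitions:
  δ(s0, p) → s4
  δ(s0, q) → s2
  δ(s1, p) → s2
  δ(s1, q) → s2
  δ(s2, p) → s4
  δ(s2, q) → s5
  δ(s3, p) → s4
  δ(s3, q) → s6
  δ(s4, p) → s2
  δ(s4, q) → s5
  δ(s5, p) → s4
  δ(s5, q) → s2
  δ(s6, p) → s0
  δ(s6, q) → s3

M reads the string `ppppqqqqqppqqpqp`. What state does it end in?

s2 --p--> s4
s4 --p--> s2
s2 --p--> s4
s4 --p--> s2
s2 --q--> s5
s5 --q--> s2
s2 --q--> s5
s5 --q--> s2
s2 --q--> s5
s5 --p--> s4
s4 --p--> s2
s2 --q--> s5
s5 --q--> s2
s2 --p--> s4
s4 --q--> s5
s5 --p--> s4

s4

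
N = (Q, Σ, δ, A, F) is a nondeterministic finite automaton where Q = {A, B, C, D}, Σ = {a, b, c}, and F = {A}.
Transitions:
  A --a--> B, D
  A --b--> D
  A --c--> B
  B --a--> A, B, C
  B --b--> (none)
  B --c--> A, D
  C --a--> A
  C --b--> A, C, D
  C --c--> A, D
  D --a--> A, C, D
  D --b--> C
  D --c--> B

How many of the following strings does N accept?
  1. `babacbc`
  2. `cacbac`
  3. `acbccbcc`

3

`babacbc`: accepted
`cacbac`: accepted
`acbccbcc`: accepted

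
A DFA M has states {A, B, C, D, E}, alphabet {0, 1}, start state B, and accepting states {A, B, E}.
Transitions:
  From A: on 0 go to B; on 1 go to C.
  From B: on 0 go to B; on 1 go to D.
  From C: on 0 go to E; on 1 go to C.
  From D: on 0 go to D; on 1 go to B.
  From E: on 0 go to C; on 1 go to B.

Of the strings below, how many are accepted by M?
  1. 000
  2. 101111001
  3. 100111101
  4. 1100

000: accepted
101111001: accepted
100111101: accepted
1100: accepted

4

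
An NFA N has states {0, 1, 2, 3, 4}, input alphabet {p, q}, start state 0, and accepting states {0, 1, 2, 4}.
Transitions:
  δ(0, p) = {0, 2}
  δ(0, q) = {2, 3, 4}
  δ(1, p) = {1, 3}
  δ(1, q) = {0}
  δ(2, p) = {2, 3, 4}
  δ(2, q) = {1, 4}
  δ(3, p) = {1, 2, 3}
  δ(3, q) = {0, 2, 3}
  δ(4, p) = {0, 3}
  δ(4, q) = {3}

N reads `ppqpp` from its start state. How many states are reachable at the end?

Start: {0}
read p: {0, 2}
read p: {0, 2, 3, 4}
read q: {0, 1, 2, 3, 4}
read p: {0, 1, 2, 3, 4}
read p: {0, 1, 2, 3, 4}
Final reachable set {0, 1, 2, 3, 4} has 5 states.

5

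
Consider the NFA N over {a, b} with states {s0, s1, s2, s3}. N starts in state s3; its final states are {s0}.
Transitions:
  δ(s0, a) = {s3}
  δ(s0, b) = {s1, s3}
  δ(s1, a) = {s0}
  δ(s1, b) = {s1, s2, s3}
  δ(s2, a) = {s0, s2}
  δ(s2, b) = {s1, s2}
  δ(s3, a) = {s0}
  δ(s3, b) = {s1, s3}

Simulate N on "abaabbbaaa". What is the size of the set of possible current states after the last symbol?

3

Start: {s3}
read a: {s0}
read b: {s1, s3}
read a: {s0}
read a: {s3}
read b: {s1, s3}
read b: {s1, s2, s3}
read b: {s1, s2, s3}
read a: {s0, s2}
read a: {s0, s2, s3}
read a: {s0, s2, s3}
Final reachable set {s0, s2, s3} has 3 states.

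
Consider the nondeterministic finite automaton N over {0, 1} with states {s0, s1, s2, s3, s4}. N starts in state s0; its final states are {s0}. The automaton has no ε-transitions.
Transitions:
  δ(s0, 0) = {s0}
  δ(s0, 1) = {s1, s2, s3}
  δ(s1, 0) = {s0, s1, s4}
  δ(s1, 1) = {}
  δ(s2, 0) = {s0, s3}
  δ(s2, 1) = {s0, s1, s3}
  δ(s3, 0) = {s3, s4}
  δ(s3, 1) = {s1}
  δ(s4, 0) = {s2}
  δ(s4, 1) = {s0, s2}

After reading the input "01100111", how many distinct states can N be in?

4

Start: {s0}
read 0: {s0}
read 1: {s1, s2, s3}
read 1: {s0, s1, s3}
read 0: {s0, s1, s3, s4}
read 0: {s0, s1, s2, s3, s4}
read 1: {s0, s1, s2, s3}
read 1: {s0, s1, s2, s3}
read 1: {s0, s1, s2, s3}
Final reachable set {s0, s1, s2, s3} has 4 states.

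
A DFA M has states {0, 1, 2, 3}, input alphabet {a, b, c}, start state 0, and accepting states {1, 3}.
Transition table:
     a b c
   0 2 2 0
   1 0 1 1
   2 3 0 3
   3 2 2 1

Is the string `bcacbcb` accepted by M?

rejected

0 --b--> 2
2 --c--> 3
3 --a--> 2
2 --c--> 3
3 --b--> 2
2 --c--> 3
3 --b--> 2
End in state 2, which is not an accepting state.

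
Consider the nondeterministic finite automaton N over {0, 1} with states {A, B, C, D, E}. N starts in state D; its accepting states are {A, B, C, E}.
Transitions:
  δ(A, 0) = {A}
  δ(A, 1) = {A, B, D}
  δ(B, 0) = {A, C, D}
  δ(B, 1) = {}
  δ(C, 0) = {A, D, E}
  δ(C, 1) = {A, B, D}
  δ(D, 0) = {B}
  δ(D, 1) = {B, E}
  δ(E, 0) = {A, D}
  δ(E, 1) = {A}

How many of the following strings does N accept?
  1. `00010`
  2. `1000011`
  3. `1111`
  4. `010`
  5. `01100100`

3

`00010`: accepted
`1000011`: accepted
`1111`: accepted
`010`: rejected
`01100100`: rejected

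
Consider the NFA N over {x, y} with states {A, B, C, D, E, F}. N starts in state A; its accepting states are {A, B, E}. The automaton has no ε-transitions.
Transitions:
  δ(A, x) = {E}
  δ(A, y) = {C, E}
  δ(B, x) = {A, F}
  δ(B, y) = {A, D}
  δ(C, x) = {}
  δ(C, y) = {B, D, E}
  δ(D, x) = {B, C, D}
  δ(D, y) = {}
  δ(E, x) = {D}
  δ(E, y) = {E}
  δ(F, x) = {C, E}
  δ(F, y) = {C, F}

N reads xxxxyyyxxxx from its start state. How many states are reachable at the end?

6

Start: {A}
read x: {E}
read x: {D}
read x: {B, C, D}
read x: {A, B, C, D, F}
read y: {A, B, C, D, E, F}
read y: {A, B, C, D, E, F}
read y: {A, B, C, D, E, F}
read x: {A, B, C, D, E, F}
read x: {A, B, C, D, E, F}
read x: {A, B, C, D, E, F}
read x: {A, B, C, D, E, F}
Final reachable set {A, B, C, D, E, F} has 6 states.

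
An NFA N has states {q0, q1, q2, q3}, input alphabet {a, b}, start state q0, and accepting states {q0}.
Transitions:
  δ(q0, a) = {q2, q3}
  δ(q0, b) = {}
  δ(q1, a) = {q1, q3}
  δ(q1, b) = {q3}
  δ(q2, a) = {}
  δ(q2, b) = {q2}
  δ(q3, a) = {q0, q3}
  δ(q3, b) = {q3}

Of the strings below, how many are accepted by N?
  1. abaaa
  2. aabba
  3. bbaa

abaaa: accepted
aabba: accepted
bbaa: rejected

2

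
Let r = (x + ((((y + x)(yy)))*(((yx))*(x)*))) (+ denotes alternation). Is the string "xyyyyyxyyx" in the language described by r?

yes

The right alternative ((((y+x)(yy)))*(((yx))*(x)*)) matches xyyyyyxyyx.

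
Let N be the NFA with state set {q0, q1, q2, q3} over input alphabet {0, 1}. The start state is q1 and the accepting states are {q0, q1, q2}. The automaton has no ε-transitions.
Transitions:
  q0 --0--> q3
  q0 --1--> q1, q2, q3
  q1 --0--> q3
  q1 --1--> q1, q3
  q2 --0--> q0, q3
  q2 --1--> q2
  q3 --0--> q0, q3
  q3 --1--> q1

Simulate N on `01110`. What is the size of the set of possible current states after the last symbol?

Start: {q1}
read 0: {q3}
read 1: {q1}
read 1: {q1, q3}
read 1: {q1, q3}
read 0: {q0, q3}
Final reachable set {q0, q3} has 2 states.

2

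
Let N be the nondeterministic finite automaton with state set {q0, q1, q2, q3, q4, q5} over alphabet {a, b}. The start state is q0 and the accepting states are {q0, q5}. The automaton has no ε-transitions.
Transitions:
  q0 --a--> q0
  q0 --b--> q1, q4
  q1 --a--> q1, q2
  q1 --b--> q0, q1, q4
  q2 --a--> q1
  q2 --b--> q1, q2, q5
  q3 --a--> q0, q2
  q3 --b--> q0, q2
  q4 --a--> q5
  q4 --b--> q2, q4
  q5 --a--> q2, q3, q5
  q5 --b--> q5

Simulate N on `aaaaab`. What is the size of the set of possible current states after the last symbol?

2

Start: {q0}
read a: {q0}
read a: {q0}
read a: {q0}
read a: {q0}
read a: {q0}
read b: {q1, q4}
Final reachable set {q1, q4} has 2 states.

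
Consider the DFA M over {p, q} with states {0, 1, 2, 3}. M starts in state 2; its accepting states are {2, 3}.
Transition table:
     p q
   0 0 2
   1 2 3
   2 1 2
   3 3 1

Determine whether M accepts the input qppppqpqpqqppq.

2 --q--> 2
2 --p--> 1
1 --p--> 2
2 --p--> 1
1 --p--> 2
2 --q--> 2
2 --p--> 1
1 --q--> 3
3 --p--> 3
3 --q--> 1
1 --q--> 3
3 --p--> 3
3 --p--> 3
3 --q--> 1
End in state 1, which is not an accepting state.

rejected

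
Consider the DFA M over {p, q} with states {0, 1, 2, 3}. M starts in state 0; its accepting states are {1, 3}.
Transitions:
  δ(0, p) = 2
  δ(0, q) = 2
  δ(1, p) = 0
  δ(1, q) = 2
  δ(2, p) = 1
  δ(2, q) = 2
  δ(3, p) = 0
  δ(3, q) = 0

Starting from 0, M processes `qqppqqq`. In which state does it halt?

2

0 --q--> 2
2 --q--> 2
2 --p--> 1
1 --p--> 0
0 --q--> 2
2 --q--> 2
2 --q--> 2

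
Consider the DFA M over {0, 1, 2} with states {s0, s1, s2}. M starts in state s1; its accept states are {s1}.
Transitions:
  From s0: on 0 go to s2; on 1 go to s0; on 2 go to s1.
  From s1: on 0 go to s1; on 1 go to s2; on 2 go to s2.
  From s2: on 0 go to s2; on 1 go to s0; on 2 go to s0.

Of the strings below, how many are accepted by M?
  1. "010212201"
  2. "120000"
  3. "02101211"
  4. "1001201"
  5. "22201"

"010212201": rejected
"120000": rejected
"02101211": rejected
"1001201": rejected
"22201": rejected

0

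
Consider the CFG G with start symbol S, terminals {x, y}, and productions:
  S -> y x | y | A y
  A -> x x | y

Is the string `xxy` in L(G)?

S ⇒ Ay ⇒ xxy

yes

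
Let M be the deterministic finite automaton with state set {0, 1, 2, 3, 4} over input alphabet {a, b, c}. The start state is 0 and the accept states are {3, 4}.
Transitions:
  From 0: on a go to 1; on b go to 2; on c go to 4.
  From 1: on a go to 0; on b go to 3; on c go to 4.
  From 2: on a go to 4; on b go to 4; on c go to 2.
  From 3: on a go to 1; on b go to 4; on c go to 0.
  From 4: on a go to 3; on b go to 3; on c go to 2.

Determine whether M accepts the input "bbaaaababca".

0 --b--> 2
2 --b--> 4
4 --a--> 3
3 --a--> 1
1 --a--> 0
0 --a--> 1
1 --b--> 3
3 --a--> 1
1 --b--> 3
3 --c--> 0
0 --a--> 1
End in state 1, which is not an accepting state.

rejected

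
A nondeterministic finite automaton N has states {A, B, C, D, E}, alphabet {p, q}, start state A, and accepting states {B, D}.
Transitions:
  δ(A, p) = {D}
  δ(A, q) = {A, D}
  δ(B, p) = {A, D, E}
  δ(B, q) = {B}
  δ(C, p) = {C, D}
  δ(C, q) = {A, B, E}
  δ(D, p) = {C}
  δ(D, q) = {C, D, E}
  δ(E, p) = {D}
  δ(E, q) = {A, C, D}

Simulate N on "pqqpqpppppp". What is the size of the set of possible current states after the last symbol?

Start: {A}
read p: {D}
read q: {C, D, E}
read q: {A, B, C, D, E}
read p: {A, C, D, E}
read q: {A, B, C, D, E}
read p: {A, C, D, E}
read p: {C, D}
read p: {C, D}
read p: {C, D}
read p: {C, D}
read p: {C, D}
Final reachable set {C, D} has 2 states.

2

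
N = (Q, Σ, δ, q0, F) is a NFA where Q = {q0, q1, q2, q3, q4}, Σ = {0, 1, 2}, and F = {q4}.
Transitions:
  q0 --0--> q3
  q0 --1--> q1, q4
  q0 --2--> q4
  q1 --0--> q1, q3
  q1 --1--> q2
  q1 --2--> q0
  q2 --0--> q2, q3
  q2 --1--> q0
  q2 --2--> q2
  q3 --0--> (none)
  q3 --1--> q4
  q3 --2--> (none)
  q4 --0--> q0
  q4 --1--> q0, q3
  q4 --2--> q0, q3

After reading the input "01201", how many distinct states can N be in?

1

Start: {q0}
read 0: {q3}
read 1: {q4}
read 2: {q0, q3}
read 0: {q3}
read 1: {q4}
Final reachable set {q4} has 1 state.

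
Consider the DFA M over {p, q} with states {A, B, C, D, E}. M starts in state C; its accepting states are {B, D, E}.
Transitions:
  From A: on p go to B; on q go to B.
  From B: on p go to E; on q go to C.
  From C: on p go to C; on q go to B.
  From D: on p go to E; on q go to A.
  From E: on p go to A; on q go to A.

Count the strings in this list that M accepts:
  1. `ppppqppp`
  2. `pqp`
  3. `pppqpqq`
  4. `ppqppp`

4

`ppppqppp`: accepted
`pqp`: accepted
`pppqpqq`: accepted
`ppqppp`: accepted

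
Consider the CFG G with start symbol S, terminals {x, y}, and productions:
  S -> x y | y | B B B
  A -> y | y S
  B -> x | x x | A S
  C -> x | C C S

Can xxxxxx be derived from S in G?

yes

S ⇒ BBB ⇒ xxBB ⇒ xxxxB ⇒ xxxxxx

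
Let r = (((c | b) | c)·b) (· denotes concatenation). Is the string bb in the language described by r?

yes

Split as b·b: ((c|b)|c) matches b and b matches b.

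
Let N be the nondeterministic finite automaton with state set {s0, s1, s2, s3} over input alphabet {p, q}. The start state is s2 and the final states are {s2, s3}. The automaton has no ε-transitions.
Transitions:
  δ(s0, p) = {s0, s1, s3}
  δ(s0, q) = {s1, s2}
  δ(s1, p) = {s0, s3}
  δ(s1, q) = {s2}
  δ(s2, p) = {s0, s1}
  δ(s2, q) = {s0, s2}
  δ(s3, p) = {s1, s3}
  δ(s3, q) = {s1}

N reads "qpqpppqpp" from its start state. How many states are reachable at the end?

3

Start: {s2}
read q: {s0, s2}
read p: {s0, s1, s3}
read q: {s1, s2}
read p: {s0, s1, s3}
read p: {s0, s1, s3}
read p: {s0, s1, s3}
read q: {s1, s2}
read p: {s0, s1, s3}
read p: {s0, s1, s3}
Final reachable set {s0, s1, s3} has 3 states.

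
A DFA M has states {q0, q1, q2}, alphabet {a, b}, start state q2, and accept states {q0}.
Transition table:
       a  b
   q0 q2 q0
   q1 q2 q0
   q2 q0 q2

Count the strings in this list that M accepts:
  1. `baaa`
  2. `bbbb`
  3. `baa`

1

`baaa`: accepted
`bbbb`: rejected
`baa`: rejected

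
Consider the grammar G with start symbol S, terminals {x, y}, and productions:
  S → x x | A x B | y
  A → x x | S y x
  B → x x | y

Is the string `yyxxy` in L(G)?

yes

S ⇒ AxB ⇒ SyxxB ⇒ yyxxB ⇒ yyxxy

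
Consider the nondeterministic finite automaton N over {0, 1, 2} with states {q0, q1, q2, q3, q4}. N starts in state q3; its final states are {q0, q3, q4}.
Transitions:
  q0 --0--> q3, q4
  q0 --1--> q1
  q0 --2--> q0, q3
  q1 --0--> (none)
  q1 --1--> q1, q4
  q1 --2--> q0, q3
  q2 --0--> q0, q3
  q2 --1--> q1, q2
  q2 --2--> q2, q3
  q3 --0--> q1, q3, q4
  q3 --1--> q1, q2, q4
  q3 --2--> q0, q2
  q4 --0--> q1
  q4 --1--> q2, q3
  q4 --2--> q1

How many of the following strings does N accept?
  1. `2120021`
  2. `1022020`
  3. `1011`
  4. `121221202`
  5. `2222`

`2120021`: accepted
`1022020`: accepted
`1011`: accepted
`121221202`: accepted
`2222`: accepted

5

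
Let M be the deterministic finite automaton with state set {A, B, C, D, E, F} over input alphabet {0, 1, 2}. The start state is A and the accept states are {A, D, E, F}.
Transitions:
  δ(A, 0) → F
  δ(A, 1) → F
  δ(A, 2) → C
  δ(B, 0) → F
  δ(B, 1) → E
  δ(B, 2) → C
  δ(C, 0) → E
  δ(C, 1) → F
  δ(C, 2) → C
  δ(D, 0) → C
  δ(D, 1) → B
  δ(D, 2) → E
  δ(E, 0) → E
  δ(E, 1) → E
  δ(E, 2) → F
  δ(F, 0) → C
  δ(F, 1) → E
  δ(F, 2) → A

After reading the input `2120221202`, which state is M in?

A

A --2--> C
C --1--> F
F --2--> A
A --0--> F
F --2--> A
A --2--> C
C --1--> F
F --2--> A
A --0--> F
F --2--> A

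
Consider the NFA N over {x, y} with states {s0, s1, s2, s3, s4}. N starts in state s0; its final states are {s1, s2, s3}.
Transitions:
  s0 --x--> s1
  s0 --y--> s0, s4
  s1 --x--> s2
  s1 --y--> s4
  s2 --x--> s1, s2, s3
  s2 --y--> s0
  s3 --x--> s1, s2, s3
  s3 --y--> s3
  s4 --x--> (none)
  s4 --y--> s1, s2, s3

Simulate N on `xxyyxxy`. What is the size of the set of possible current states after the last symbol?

1

Start: {s0}
read x: {s1}
read x: {s2}
read y: {s0}
read y: {s0, s4}
read x: {s1}
read x: {s2}
read y: {s0}
Final reachable set {s0} has 1 state.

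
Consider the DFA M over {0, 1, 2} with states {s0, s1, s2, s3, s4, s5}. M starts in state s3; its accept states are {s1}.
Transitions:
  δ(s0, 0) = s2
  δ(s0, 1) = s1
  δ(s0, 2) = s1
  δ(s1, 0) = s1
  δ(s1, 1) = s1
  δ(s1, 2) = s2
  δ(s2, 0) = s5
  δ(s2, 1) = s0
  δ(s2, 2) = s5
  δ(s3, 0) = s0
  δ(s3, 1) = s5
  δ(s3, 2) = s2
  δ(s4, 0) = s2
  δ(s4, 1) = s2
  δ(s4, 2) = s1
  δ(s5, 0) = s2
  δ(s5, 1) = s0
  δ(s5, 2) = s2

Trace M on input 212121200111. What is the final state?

s1

s3 --2--> s2
s2 --1--> s0
s0 --2--> s1
s1 --1--> s1
s1 --2--> s2
s2 --1--> s0
s0 --2--> s1
s1 --0--> s1
s1 --0--> s1
s1 --1--> s1
s1 --1--> s1
s1 --1--> s1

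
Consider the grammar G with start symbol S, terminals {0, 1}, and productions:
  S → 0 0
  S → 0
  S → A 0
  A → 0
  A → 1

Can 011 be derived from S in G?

no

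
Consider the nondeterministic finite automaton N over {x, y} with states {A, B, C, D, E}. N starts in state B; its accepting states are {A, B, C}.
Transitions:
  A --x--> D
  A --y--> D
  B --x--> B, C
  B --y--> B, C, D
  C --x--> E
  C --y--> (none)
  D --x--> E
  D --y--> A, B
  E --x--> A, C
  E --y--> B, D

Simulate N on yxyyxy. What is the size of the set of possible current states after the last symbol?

4

Start: {B}
read y: {B, C, D}
read x: {B, C, E}
read y: {B, C, D}
read y: {A, B, C, D}
read x: {B, C, D, E}
read y: {A, B, C, D}
Final reachable set {A, B, C, D} has 4 states.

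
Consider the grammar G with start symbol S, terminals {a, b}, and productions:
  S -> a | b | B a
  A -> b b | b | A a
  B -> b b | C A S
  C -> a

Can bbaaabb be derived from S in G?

no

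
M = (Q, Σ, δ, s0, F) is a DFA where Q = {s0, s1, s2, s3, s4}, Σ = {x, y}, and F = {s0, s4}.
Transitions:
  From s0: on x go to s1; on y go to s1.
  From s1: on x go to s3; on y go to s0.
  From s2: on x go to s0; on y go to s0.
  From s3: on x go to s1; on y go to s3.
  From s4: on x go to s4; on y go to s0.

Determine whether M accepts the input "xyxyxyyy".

s0 --x--> s1
s1 --y--> s0
s0 --x--> s1
s1 --y--> s0
s0 --x--> s1
s1 --y--> s0
s0 --y--> s1
s1 --y--> s0
End in state s0, which is an accepting state.

accepted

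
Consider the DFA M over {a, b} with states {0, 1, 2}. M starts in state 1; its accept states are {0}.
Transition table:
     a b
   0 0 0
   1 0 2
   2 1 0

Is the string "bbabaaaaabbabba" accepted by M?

1 --b--> 2
2 --b--> 0
0 --a--> 0
0 --b--> 0
0 --a--> 0
0 --a--> 0
0 --a--> 0
0 --a--> 0
0 --a--> 0
0 --b--> 0
0 --b--> 0
0 --a--> 0
0 --b--> 0
0 --b--> 0
0 --a--> 0
End in state 0, which is an accepting state.

accepted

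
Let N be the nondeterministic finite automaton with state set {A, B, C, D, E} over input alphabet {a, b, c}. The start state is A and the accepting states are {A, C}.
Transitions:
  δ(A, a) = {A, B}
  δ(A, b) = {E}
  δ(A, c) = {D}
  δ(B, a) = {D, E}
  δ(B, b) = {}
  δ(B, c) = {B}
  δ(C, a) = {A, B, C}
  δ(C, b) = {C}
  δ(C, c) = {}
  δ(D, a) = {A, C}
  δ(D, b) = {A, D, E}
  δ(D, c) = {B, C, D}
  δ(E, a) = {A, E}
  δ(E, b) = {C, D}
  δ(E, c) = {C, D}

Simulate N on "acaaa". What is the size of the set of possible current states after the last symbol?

5

Start: {A}
read a: {A, B}
read c: {B, D}
read a: {A, C, D, E}
read a: {A, B, C, E}
read a: {A, B, C, D, E}
Final reachable set {A, B, C, D, E} has 5 states.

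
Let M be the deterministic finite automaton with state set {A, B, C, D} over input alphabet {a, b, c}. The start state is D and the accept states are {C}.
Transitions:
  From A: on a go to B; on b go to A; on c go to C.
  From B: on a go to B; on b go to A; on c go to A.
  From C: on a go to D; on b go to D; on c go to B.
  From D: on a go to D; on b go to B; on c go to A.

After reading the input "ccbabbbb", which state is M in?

A

D --c--> A
A --c--> C
C --b--> D
D --a--> D
D --b--> B
B --b--> A
A --b--> A
A --b--> A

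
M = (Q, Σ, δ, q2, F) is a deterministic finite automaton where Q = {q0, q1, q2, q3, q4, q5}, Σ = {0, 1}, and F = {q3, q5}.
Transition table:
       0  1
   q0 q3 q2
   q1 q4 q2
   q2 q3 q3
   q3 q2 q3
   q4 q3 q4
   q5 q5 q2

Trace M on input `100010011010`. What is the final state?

q2 --1--> q3
q3 --0--> q2
q2 --0--> q3
q3 --0--> q2
q2 --1--> q3
q3 --0--> q2
q2 --0--> q3
q3 --1--> q3
q3 --1--> q3
q3 --0--> q2
q2 --1--> q3
q3 --0--> q2

q2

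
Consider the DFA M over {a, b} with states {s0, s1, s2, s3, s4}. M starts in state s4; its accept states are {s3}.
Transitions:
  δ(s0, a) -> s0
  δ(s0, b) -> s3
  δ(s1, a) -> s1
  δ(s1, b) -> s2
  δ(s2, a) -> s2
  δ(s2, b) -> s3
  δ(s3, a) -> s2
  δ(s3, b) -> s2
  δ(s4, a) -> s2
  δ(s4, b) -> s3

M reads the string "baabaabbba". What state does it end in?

s4 --b--> s3
s3 --a--> s2
s2 --a--> s2
s2 --b--> s3
s3 --a--> s2
s2 --a--> s2
s2 --b--> s3
s3 --b--> s2
s2 --b--> s3
s3 --a--> s2

s2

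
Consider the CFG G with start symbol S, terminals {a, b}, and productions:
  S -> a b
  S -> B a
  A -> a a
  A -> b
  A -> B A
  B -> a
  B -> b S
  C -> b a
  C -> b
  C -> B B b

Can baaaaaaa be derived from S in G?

no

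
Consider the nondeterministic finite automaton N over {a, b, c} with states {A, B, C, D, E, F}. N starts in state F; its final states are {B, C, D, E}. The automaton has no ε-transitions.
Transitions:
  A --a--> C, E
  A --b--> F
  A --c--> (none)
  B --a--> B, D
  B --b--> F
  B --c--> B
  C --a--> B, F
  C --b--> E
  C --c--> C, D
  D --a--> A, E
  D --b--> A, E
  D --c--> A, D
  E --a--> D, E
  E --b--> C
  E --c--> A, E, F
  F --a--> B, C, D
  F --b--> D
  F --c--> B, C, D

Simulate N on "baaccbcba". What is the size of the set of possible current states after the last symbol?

Start: {F}
read b: {D}
read a: {A, E}
read a: {C, D, E}
read c: {A, C, D, E, F}
read c: {A, B, C, D, E, F}
read b: {A, C, D, E, F}
read c: {A, B, C, D, E, F}
read b: {A, C, D, E, F}
read a: {A, B, C, D, E, F}
Final reachable set {A, B, C, D, E, F} has 6 states.

6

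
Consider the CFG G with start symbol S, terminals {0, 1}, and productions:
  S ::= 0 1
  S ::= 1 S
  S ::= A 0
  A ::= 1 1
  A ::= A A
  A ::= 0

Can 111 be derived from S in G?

no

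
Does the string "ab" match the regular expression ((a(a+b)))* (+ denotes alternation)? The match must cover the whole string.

Split into 1 piece ab; each matches (a(a+b)).

yes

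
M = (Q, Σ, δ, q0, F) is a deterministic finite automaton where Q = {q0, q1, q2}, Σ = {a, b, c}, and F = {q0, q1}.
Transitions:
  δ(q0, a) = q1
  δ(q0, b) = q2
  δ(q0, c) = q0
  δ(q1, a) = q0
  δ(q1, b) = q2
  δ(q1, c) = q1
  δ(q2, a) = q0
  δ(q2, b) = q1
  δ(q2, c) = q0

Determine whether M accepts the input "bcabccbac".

q0 --b--> q2
q2 --c--> q0
q0 --a--> q1
q1 --b--> q2
q2 --c--> q0
q0 --c--> q0
q0 --b--> q2
q2 --a--> q0
q0 --c--> q0
End in state q0, which is an accepting state.

accepted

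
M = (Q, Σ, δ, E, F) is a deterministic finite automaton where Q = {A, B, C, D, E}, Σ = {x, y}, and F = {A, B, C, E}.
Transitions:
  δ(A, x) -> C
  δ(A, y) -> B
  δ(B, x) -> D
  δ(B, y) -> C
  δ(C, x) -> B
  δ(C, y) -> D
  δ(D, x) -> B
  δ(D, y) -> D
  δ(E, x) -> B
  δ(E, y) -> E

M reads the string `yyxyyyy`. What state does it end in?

E --y--> E
E --y--> E
E --x--> B
B --y--> C
C --y--> D
D --y--> D
D --y--> D

D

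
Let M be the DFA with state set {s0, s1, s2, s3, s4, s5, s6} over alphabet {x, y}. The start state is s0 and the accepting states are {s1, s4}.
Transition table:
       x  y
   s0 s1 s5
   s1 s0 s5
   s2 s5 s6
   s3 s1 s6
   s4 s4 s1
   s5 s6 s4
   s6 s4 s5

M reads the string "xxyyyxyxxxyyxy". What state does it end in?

s5

s0 --x--> s1
s1 --x--> s0
s0 --y--> s5
s5 --y--> s4
s4 --y--> s1
s1 --x--> s0
s0 --y--> s5
s5 --x--> s6
s6 --x--> s4
s4 --x--> s4
s4 --y--> s1
s1 --y--> s5
s5 --x--> s6
s6 --y--> s5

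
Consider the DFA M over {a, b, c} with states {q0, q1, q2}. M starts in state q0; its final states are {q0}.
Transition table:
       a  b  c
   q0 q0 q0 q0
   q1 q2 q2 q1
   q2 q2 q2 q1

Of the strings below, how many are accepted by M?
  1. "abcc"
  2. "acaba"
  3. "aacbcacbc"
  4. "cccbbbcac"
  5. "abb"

5

"abcc": accepted
"acaba": accepted
"aacbcacbc": accepted
"cccbbbcac": accepted
"abb": accepted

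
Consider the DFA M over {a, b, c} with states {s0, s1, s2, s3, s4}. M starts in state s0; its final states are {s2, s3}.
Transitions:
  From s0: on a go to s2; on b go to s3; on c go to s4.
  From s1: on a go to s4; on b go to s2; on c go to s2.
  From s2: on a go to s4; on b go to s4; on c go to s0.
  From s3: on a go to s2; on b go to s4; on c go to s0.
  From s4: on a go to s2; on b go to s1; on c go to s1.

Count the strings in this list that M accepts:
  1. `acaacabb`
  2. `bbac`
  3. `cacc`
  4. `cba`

1

`acaacabb`: accepted
`bbac`: rejected
`cacc`: rejected
`cba`: rejected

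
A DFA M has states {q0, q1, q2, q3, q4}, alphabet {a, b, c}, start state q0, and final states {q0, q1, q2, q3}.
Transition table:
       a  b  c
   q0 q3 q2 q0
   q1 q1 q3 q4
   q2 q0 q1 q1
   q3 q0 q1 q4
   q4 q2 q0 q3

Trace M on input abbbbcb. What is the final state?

q0 --a--> q3
q3 --b--> q1
q1 --b--> q3
q3 --b--> q1
q1 --b--> q3
q3 --c--> q4
q4 --b--> q0

q0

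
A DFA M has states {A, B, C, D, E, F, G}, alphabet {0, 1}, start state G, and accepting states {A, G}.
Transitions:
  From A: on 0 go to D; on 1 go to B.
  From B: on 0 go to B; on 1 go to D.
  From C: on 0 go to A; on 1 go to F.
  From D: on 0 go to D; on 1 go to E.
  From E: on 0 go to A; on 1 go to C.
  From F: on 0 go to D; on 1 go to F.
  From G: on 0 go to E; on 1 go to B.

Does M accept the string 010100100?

G --0--> E
E --1--> C
C --0--> A
A --1--> B
B --0--> B
B --0--> B
B --1--> D
D --0--> D
D --0--> D
End in state D, which is not an accepting state.

rejected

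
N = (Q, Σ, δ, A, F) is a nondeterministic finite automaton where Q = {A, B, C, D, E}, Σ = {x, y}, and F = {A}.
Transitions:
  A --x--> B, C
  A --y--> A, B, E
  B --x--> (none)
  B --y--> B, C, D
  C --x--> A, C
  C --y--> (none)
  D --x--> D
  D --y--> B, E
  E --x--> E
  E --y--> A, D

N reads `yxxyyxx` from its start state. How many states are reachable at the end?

5

Start: {A}
read y: {A, B, E}
read x: {B, C, E}
read x: {A, C, E}
read y: {A, B, D, E}
read y: {A, B, C, D, E}
read x: {A, B, C, D, E}
read x: {A, B, C, D, E}
Final reachable set {A, B, C, D, E} has 5 states.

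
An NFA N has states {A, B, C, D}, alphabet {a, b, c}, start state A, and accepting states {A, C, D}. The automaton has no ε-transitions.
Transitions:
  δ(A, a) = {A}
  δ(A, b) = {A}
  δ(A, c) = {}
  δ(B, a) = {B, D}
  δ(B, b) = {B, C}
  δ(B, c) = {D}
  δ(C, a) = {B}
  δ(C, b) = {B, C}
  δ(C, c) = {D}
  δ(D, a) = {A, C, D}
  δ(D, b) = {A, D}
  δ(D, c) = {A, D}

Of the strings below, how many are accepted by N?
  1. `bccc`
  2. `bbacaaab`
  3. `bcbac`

`bccc`: rejected
`bbacaaab`: rejected
`bcbac`: rejected

0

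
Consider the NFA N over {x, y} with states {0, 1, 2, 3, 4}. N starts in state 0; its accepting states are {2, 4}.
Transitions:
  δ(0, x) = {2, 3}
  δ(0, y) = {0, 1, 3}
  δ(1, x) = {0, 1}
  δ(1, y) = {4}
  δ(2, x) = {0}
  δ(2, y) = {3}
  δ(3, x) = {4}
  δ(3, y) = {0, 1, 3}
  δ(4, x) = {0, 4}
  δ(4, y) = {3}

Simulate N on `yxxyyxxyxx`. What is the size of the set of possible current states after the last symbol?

Start: {0}
read y: {0, 1, 3}
read x: {0, 1, 2, 3, 4}
read x: {0, 1, 2, 3, 4}
read y: {0, 1, 3, 4}
read y: {0, 1, 3, 4}
read x: {0, 1, 2, 3, 4}
read x: {0, 1, 2, 3, 4}
read y: {0, 1, 3, 4}
read x: {0, 1, 2, 3, 4}
read x: {0, 1, 2, 3, 4}
Final reachable set {0, 1, 2, 3, 4} has 5 states.

5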